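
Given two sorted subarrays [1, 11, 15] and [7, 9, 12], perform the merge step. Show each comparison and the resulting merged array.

Merging process:

Compare 1 vs 7: take 1 from left. Merged: [1]
Compare 11 vs 7: take 7 from right. Merged: [1, 7]
Compare 11 vs 9: take 9 from right. Merged: [1, 7, 9]
Compare 11 vs 12: take 11 from left. Merged: [1, 7, 9, 11]
Compare 15 vs 12: take 12 from right. Merged: [1, 7, 9, 11, 12]
Append remaining from left: [15]. Merged: [1, 7, 9, 11, 12, 15]

Final merged array: [1, 7, 9, 11, 12, 15]
Total comparisons: 5

The merged array is [1, 7, 9, 11, 12, 15], requiring 5 comparisons. The merge step runs in O(n) time where n is the total number of elements.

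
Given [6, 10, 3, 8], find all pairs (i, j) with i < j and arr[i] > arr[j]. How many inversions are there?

Finding inversions in [6, 10, 3, 8]:

(0, 2): arr[0]=6 > arr[2]=3
(1, 2): arr[1]=10 > arr[2]=3
(1, 3): arr[1]=10 > arr[3]=8

Total inversions: 3

The array has 3 inversion(s): (0,2), (1,2), (1,3). Each pair (i,j) satisfies i < j and arr[i] > arr[j].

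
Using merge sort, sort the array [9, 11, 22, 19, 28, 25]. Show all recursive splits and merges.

Merge sort trace:

Split: [9, 11, 22, 19, 28, 25] -> [9, 11, 22] and [19, 28, 25]
  Split: [9, 11, 22] -> [9] and [11, 22]
    Split: [11, 22] -> [11] and [22]
    Merge: [11] + [22] -> [11, 22]
  Merge: [9] + [11, 22] -> [9, 11, 22]
  Split: [19, 28, 25] -> [19] and [28, 25]
    Split: [28, 25] -> [28] and [25]
    Merge: [28] + [25] -> [25, 28]
  Merge: [19] + [25, 28] -> [19, 25, 28]
Merge: [9, 11, 22] + [19, 25, 28] -> [9, 11, 19, 22, 25, 28]

Final sorted array: [9, 11, 19, 22, 25, 28]

The merge sort proceeds by recursively splitting the array and merging sorted halves.
After all merges, the sorted array is [9, 11, 19, 22, 25, 28].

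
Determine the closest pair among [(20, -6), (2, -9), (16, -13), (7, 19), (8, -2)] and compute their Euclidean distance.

Computing all pairwise distances among 5 points:

d((20, -6), (2, -9)) = 18.2483
d((20, -6), (16, -13)) = 8.0623 <-- minimum
d((20, -6), (7, 19)) = 28.178
d((20, -6), (8, -2)) = 12.6491
d((2, -9), (16, -13)) = 14.5602
d((2, -9), (7, 19)) = 28.4429
d((2, -9), (8, -2)) = 9.2195
d((16, -13), (7, 19)) = 33.2415
d((16, -13), (8, -2)) = 13.6015
d((7, 19), (8, -2)) = 21.0238

Closest pair: (20, -6) and (16, -13) with distance 8.0623

The closest pair is (20, -6) and (16, -13) with Euclidean distance 8.0623. For 5 points, brute-force pairwise comparison is shown above. For large n, the divide-and-conquer algorithm (sort by x, recurse on halves, check the dividing strip) achieves O(n log n).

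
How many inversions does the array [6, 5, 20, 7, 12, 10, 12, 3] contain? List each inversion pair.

Finding inversions in [6, 5, 20, 7, 12, 10, 12, 3]:

(0, 1): arr[0]=6 > arr[1]=5
(0, 7): arr[0]=6 > arr[7]=3
(1, 7): arr[1]=5 > arr[7]=3
(2, 3): arr[2]=20 > arr[3]=7
(2, 4): arr[2]=20 > arr[4]=12
(2, 5): arr[2]=20 > arr[5]=10
(2, 6): arr[2]=20 > arr[6]=12
(2, 7): arr[2]=20 > arr[7]=3
(3, 7): arr[3]=7 > arr[7]=3
(4, 5): arr[4]=12 > arr[5]=10
(4, 7): arr[4]=12 > arr[7]=3
(5, 7): arr[5]=10 > arr[7]=3
(6, 7): arr[6]=12 > arr[7]=3

Total inversions: 13

The array has 13 inversion(s): (0,1), (0,7), (1,7), (2,3), (2,4), (2,5), (2,6), (2,7), (3,7), (4,5), (4,7), (5,7), (6,7). Each pair (i,j) satisfies i < j and arr[i] > arr[j].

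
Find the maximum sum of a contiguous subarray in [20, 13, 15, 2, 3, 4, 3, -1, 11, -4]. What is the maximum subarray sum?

Using Kadane's algorithm on [20, 13, 15, 2, 3, 4, 3, -1, 11, -4]:

Scanning through the array:
Position 1 (value 13): max_ending_here = 33, max_so_far = 33
Position 2 (value 15): max_ending_here = 48, max_so_far = 48
Position 3 (value 2): max_ending_here = 50, max_so_far = 50
Position 4 (value 3): max_ending_here = 53, max_so_far = 53
Position 5 (value 4): max_ending_here = 57, max_so_far = 57
Position 6 (value 3): max_ending_here = 60, max_so_far = 60
Position 7 (value -1): max_ending_here = 59, max_so_far = 60
Position 8 (value 11): max_ending_here = 70, max_so_far = 70
Position 9 (value -4): max_ending_here = 66, max_so_far = 70

Maximum subarray: [20, 13, 15, 2, 3, 4, 3, -1, 11]
Maximum sum: 70

The maximum subarray is [20, 13, 15, 2, 3, 4, 3, -1, 11] with sum 70. This subarray runs from index 0 to index 8.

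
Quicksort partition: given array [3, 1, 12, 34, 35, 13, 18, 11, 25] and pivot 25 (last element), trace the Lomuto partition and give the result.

Lomuto partition with pivot = 25:

Initial array: [3, 1, 12, 34, 35, 13, 18, 11, 25]

arr[0]=3 <= 25: swap with position 0, array becomes [3, 1, 12, 34, 35, 13, 18, 11, 25]
arr[1]=1 <= 25: swap with position 1, array becomes [3, 1, 12, 34, 35, 13, 18, 11, 25]
arr[2]=12 <= 25: swap with position 2, array becomes [3, 1, 12, 34, 35, 13, 18, 11, 25]
arr[3]=34 > 25: no swap
arr[4]=35 > 25: no swap
arr[5]=13 <= 25: swap with position 3, array becomes [3, 1, 12, 13, 35, 34, 18, 11, 25]
arr[6]=18 <= 25: swap with position 4, array becomes [3, 1, 12, 13, 18, 34, 35, 11, 25]
arr[7]=11 <= 25: swap with position 5, array becomes [3, 1, 12, 13, 18, 11, 35, 34, 25]

Place pivot at position 6: [3, 1, 12, 13, 18, 11, 25, 34, 35]
Pivot position: 6

After partitioning with pivot 25, the array becomes [3, 1, 12, 13, 18, 11, 25, 34, 35]. The pivot is placed at index 6. All elements to the left of the pivot are <= 25, and all elements to the right are > 25.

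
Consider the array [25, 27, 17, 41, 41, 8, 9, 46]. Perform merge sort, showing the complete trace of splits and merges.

Merge sort trace:

Split: [25, 27, 17, 41, 41, 8, 9, 46] -> [25, 27, 17, 41] and [41, 8, 9, 46]
  Split: [25, 27, 17, 41] -> [25, 27] and [17, 41]
    Split: [25, 27] -> [25] and [27]
    Merge: [25] + [27] -> [25, 27]
    Split: [17, 41] -> [17] and [41]
    Merge: [17] + [41] -> [17, 41]
  Merge: [25, 27] + [17, 41] -> [17, 25, 27, 41]
  Split: [41, 8, 9, 46] -> [41, 8] and [9, 46]
    Split: [41, 8] -> [41] and [8]
    Merge: [41] + [8] -> [8, 41]
    Split: [9, 46] -> [9] and [46]
    Merge: [9] + [46] -> [9, 46]
  Merge: [8, 41] + [9, 46] -> [8, 9, 41, 46]
Merge: [17, 25, 27, 41] + [8, 9, 41, 46] -> [8, 9, 17, 25, 27, 41, 41, 46]

Final sorted array: [8, 9, 17, 25, 27, 41, 41, 46]

The merge sort proceeds by recursively splitting the array and merging sorted halves.
After all merges, the sorted array is [8, 9, 17, 25, 27, 41, 41, 46].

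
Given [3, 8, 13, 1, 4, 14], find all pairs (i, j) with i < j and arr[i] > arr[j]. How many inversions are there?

Finding inversions in [3, 8, 13, 1, 4, 14]:

(0, 3): arr[0]=3 > arr[3]=1
(1, 3): arr[1]=8 > arr[3]=1
(1, 4): arr[1]=8 > arr[4]=4
(2, 3): arr[2]=13 > arr[3]=1
(2, 4): arr[2]=13 > arr[4]=4

Total inversions: 5

The array has 5 inversion(s): (0,3), (1,3), (1,4), (2,3), (2,4). Each pair (i,j) satisfies i < j and arr[i] > arr[j].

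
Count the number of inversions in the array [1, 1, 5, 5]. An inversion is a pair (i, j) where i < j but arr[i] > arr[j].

Finding inversions in [1, 1, 5, 5]:


Total inversions: 0

The array has 0 inversions. It is already sorted.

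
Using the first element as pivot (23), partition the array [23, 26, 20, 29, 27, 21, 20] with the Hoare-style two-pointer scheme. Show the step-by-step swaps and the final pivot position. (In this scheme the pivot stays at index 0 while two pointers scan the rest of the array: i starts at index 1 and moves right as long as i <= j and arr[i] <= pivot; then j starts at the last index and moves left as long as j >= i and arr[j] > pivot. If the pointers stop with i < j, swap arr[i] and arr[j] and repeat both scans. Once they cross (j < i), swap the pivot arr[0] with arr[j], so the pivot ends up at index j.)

Hoare-style two-pointer partition with pivot = 23:

Initial array: [23, 26, 20, 29, 27, 21, 20]

Pointers start at i = 1, j = 6.
i stops at index 1 (arr[1]=26 > 23), j stops at index 6 (arr[6]=20 <= 23): swap arr[1] and arr[6], array becomes [23, 20, 20, 29, 27, 21, 26]
i stops at index 3 (arr[3]=29 > 23), j stops at index 5 (arr[5]=21 <= 23): swap arr[3] and arr[5], array becomes [23, 20, 20, 21, 27, 29, 26]
i ends at 4, j ends at 3: the pointers have crossed (j < i), so scanning stops.

Swap pivot arr[0] with arr[3] to place pivot at position 3: [21, 20, 20, 23, 27, 29, 26]
Pivot position: 3

After partitioning with pivot 23, the array becomes [21, 20, 20, 23, 27, 29, 26]. The pivot is placed at index 3. All elements to the left of the pivot are <= 23, and all elements to the right are > 23.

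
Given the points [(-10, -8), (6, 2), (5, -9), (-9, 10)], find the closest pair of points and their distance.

Computing all pairwise distances among 4 points:

d((-10, -8), (6, 2)) = 18.868
d((-10, -8), (5, -9)) = 15.0333
d((-10, -8), (-9, 10)) = 18.0278
d((6, 2), (5, -9)) = 11.0454 <-- minimum
d((6, 2), (-9, 10)) = 17.0
d((5, -9), (-9, 10)) = 23.6008

Closest pair: (6, 2) and (5, -9) with distance 11.0454

The closest pair is (6, 2) and (5, -9) with Euclidean distance 11.0454. For 4 points, brute-force pairwise comparison is shown above. For large n, the divide-and-conquer algorithm (sort by x, recurse on halves, check the dividing strip) achieves O(n log n).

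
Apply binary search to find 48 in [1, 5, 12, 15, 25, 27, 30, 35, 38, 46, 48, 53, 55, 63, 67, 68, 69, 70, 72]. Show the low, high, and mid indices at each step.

Binary search for 48 in [1, 5, 12, 15, 25, 27, 30, 35, 38, 46, 48, 53, 55, 63, 67, 68, 69, 70, 72]:

lo=0, hi=18, mid=9, arr[mid]=46 -> 46 < 48, search right half
lo=10, hi=18, mid=14, arr[mid]=67 -> 67 > 48, search left half
lo=10, hi=13, mid=11, arr[mid]=53 -> 53 > 48, search left half
lo=10, hi=10, mid=10, arr[mid]=48 -> Found target at index 10!

Binary search finds 48 at index 10 after 4 comparisons. The search repeatedly halves the search space by comparing with the middle element.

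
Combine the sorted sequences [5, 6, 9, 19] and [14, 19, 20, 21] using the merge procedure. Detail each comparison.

Merging process:

Compare 5 vs 14: take 5 from left. Merged: [5]
Compare 6 vs 14: take 6 from left. Merged: [5, 6]
Compare 9 vs 14: take 9 from left. Merged: [5, 6, 9]
Compare 19 vs 14: take 14 from right. Merged: [5, 6, 9, 14]
Compare 19 vs 19: take 19 from left. Merged: [5, 6, 9, 14, 19]
Append remaining from right: [19, 20, 21]. Merged: [5, 6, 9, 14, 19, 19, 20, 21]

Final merged array: [5, 6, 9, 14, 19, 19, 20, 21]
Total comparisons: 5

The merged array is [5, 6, 9, 14, 19, 19, 20, 21], requiring 5 comparisons. The merge step runs in O(n) time where n is the total number of elements.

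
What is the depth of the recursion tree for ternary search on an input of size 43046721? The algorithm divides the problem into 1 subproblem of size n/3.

For divide and conquer with division factor 3:

Problem sizes at each level:
Level 0: 43046721
Level 1: 14348907
Level 2: 4782969
Level 3: 1594323
Level 4: 531441
Level 5: 177147
Level 6: 59049
Level 7: 19683
Level 8: 6561
Level 9: 2187
Level 10: 729
Level 11: 243
Level 12: 81
Level 13: 27
Level 14: 9
Level 15: 3
Level 16: 1

The root is level 0 and the size-1 base case is level 16 (the tree spans levels 0 through 16, i.e. 17 levels counting the root), so the depth is the number of divisions: log_3(43046721) = 16

The recursion tree depth is log_3(43046721) = 16. At each level, the problem size is divided by 3, so it takes 16 divisions to reduce to a base case of size 1. The algorithm makes 1 recursive call at each level.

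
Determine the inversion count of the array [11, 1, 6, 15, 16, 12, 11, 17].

Finding inversions in [11, 1, 6, 15, 16, 12, 11, 17]:

(0, 1): arr[0]=11 > arr[1]=1
(0, 2): arr[0]=11 > arr[2]=6
(3, 5): arr[3]=15 > arr[5]=12
(3, 6): arr[3]=15 > arr[6]=11
(4, 5): arr[4]=16 > arr[5]=12
(4, 6): arr[4]=16 > arr[6]=11
(5, 6): arr[5]=12 > arr[6]=11

Total inversions: 7

The array has 7 inversion(s): (0,1), (0,2), (3,5), (3,6), (4,5), (4,6), (5,6). Each pair (i,j) satisfies i < j and arr[i] > arr[j].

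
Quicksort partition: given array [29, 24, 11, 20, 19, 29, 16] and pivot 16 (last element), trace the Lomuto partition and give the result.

Lomuto partition with pivot = 16:

Initial array: [29, 24, 11, 20, 19, 29, 16]

arr[0]=29 > 16: no swap
arr[1]=24 > 16: no swap
arr[2]=11 <= 16: swap with position 0, array becomes [11, 24, 29, 20, 19, 29, 16]
arr[3]=20 > 16: no swap
arr[4]=19 > 16: no swap
arr[5]=29 > 16: no swap

Place pivot at position 1: [11, 16, 29, 20, 19, 29, 24]
Pivot position: 1

After partitioning with pivot 16, the array becomes [11, 16, 29, 20, 19, 29, 24]. The pivot is placed at index 1. All elements to the left of the pivot are <= 16, and all elements to the right are > 16.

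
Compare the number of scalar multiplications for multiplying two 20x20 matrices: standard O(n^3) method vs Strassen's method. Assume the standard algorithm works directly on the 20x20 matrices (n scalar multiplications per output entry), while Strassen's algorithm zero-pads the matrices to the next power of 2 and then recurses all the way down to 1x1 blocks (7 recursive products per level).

Matrix multiplication for 20x20 matrices:

Strassen's algorithm requires power-of-2 dimensions. Pad 20x20 to 32x32 (next power of 2).

Standard algorithm: 20^3 = 8000 multiplications
Strassen's algorithm: 7^(log2(32)) = 7^5 = 16807 multiplications
Difference: 8000 - 16807 = -8807 (Strassen uses MORE here due to padding overhead — for small or just-over-power-of-2 n, padding can outweigh the per-level savings)

Standard: 8000 multiplications (20^3). Strassen: 16807 multiplications (7^5, after padding to 32x32). Strassen reduces 8 recursive multiplications to 7 at each level.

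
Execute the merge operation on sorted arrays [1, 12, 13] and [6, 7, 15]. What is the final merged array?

Merging process:

Compare 1 vs 6: take 1 from left. Merged: [1]
Compare 12 vs 6: take 6 from right. Merged: [1, 6]
Compare 12 vs 7: take 7 from right. Merged: [1, 6, 7]
Compare 12 vs 15: take 12 from left. Merged: [1, 6, 7, 12]
Compare 13 vs 15: take 13 from left. Merged: [1, 6, 7, 12, 13]
Append remaining from right: [15]. Merged: [1, 6, 7, 12, 13, 15]

Final merged array: [1, 6, 7, 12, 13, 15]
Total comparisons: 5

The merged array is [1, 6, 7, 12, 13, 15], requiring 5 comparisons. The merge step runs in O(n) time where n is the total number of elements.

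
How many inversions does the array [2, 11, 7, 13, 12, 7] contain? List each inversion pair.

Finding inversions in [2, 11, 7, 13, 12, 7]:

(1, 2): arr[1]=11 > arr[2]=7
(1, 5): arr[1]=11 > arr[5]=7
(3, 4): arr[3]=13 > arr[4]=12
(3, 5): arr[3]=13 > arr[5]=7
(4, 5): arr[4]=12 > arr[5]=7

Total inversions: 5

The array has 5 inversion(s): (1,2), (1,5), (3,4), (3,5), (4,5). Each pair (i,j) satisfies i < j and arr[i] > arr[j].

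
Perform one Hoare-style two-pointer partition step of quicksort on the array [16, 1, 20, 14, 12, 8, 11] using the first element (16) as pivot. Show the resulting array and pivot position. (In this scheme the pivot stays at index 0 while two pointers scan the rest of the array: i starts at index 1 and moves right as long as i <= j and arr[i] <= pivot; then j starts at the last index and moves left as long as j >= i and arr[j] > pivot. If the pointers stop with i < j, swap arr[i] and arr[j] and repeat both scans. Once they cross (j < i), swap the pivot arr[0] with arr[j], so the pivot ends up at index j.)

Hoare-style two-pointer partition with pivot = 16:

Initial array: [16, 1, 20, 14, 12, 8, 11]

Pointers start at i = 1, j = 6.
i stops at index 2 (arr[2]=20 > 16), j stops at index 6 (arr[6]=11 <= 16): swap arr[2] and arr[6], array becomes [16, 1, 11, 14, 12, 8, 20]
i ends at 6, j ends at 5: the pointers have crossed (j < i), so scanning stops.

Swap pivot arr[0] with arr[5] to place pivot at position 5: [8, 1, 11, 14, 12, 16, 20]
Pivot position: 5

After partitioning with pivot 16, the array becomes [8, 1, 11, 14, 12, 16, 20]. The pivot is placed at index 5. All elements to the left of the pivot are <= 16, and all elements to the right are > 16.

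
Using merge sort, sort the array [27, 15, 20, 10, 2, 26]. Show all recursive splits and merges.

Merge sort trace:

Split: [27, 15, 20, 10, 2, 26] -> [27, 15, 20] and [10, 2, 26]
  Split: [27, 15, 20] -> [27] and [15, 20]
    Split: [15, 20] -> [15] and [20]
    Merge: [15] + [20] -> [15, 20]
  Merge: [27] + [15, 20] -> [15, 20, 27]
  Split: [10, 2, 26] -> [10] and [2, 26]
    Split: [2, 26] -> [2] and [26]
    Merge: [2] + [26] -> [2, 26]
  Merge: [10] + [2, 26] -> [2, 10, 26]
Merge: [15, 20, 27] + [2, 10, 26] -> [2, 10, 15, 20, 26, 27]

Final sorted array: [2, 10, 15, 20, 26, 27]

The merge sort proceeds by recursively splitting the array and merging sorted halves.
After all merges, the sorted array is [2, 10, 15, 20, 26, 27].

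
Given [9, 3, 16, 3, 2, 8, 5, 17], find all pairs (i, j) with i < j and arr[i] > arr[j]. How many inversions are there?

Finding inversions in [9, 3, 16, 3, 2, 8, 5, 17]:

(0, 1): arr[0]=9 > arr[1]=3
(0, 3): arr[0]=9 > arr[3]=3
(0, 4): arr[0]=9 > arr[4]=2
(0, 5): arr[0]=9 > arr[5]=8
(0, 6): arr[0]=9 > arr[6]=5
(1, 4): arr[1]=3 > arr[4]=2
(2, 3): arr[2]=16 > arr[3]=3
(2, 4): arr[2]=16 > arr[4]=2
(2, 5): arr[2]=16 > arr[5]=8
(2, 6): arr[2]=16 > arr[6]=5
(3, 4): arr[3]=3 > arr[4]=2
(5, 6): arr[5]=8 > arr[6]=5

Total inversions: 12

The array has 12 inversion(s): (0,1), (0,3), (0,4), (0,5), (0,6), (1,4), (2,3), (2,4), (2,5), (2,6), (3,4), (5,6). Each pair (i,j) satisfies i < j and arr[i] > arr[j].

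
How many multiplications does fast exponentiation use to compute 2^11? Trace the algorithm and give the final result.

Computing 2^11 by squaring (build up from 2^1; each line after the first costs one multiplication):

2^1 = 2
2^2 = (2^1)^2 = 2^2 = 4
2^4 = (2^2)^2 = 4^2 = 16
2^5 = 2 * 2^4 = 2 * 16 = 32
2^10 = (2^5)^2 = 32^2 = 1024
2^11 = 2 * 2^10 = 2 * 1024 = 2048

Result: 2048
Multiplications needed: 5 (5 lines after 2^1)

2^11 = 2048. Using exponentiation by squaring, this requires 5 multiplications. The key idea: if the exponent is even, square the half-power; if odd, multiply by the base once.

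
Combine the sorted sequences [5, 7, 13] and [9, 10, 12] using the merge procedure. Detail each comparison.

Merging process:

Compare 5 vs 9: take 5 from left. Merged: [5]
Compare 7 vs 9: take 7 from left. Merged: [5, 7]
Compare 13 vs 9: take 9 from right. Merged: [5, 7, 9]
Compare 13 vs 10: take 10 from right. Merged: [5, 7, 9, 10]
Compare 13 vs 12: take 12 from right. Merged: [5, 7, 9, 10, 12]
Append remaining from left: [13]. Merged: [5, 7, 9, 10, 12, 13]

Final merged array: [5, 7, 9, 10, 12, 13]
Total comparisons: 5

The merged array is [5, 7, 9, 10, 12, 13], requiring 5 comparisons. The merge step runs in O(n) time where n is the total number of elements.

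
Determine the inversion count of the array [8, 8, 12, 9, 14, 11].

Finding inversions in [8, 8, 12, 9, 14, 11]:

(2, 3): arr[2]=12 > arr[3]=9
(2, 5): arr[2]=12 > arr[5]=11
(4, 5): arr[4]=14 > arr[5]=11

Total inversions: 3

The array has 3 inversion(s): (2,3), (2,5), (4,5). Each pair (i,j) satisfies i < j and arr[i] > arr[j].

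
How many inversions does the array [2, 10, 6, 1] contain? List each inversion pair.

Finding inversions in [2, 10, 6, 1]:

(0, 3): arr[0]=2 > arr[3]=1
(1, 2): arr[1]=10 > arr[2]=6
(1, 3): arr[1]=10 > arr[3]=1
(2, 3): arr[2]=6 > arr[3]=1

Total inversions: 4

The array has 4 inversion(s): (0,3), (1,2), (1,3), (2,3). Each pair (i,j) satisfies i < j and arr[i] > arr[j].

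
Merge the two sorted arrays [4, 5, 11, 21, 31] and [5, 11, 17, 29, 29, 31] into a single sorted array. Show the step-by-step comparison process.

Merging process:

Compare 4 vs 5: take 4 from left. Merged: [4]
Compare 5 vs 5: take 5 from left. Merged: [4, 5]
Compare 11 vs 5: take 5 from right. Merged: [4, 5, 5]
Compare 11 vs 11: take 11 from left. Merged: [4, 5, 5, 11]
Compare 21 vs 11: take 11 from right. Merged: [4, 5, 5, 11, 11]
Compare 21 vs 17: take 17 from right. Merged: [4, 5, 5, 11, 11, 17]
Compare 21 vs 29: take 21 from left. Merged: [4, 5, 5, 11, 11, 17, 21]
Compare 31 vs 29: take 29 from right. Merged: [4, 5, 5, 11, 11, 17, 21, 29]
Compare 31 vs 29: take 29 from right. Merged: [4, 5, 5, 11, 11, 17, 21, 29, 29]
Compare 31 vs 31: take 31 from left. Merged: [4, 5, 5, 11, 11, 17, 21, 29, 29, 31]
Append remaining from right: [31]. Merged: [4, 5, 5, 11, 11, 17, 21, 29, 29, 31, 31]

Final merged array: [4, 5, 5, 11, 11, 17, 21, 29, 29, 31, 31]
Total comparisons: 10

The merged array is [4, 5, 5, 11, 11, 17, 21, 29, 29, 31, 31], requiring 10 comparisons. The merge step runs in O(n) time where n is the total number of elements.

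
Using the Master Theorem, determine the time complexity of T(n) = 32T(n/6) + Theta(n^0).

Master Theorem for T(n) = 32T(n/6) + O(n^0):

a = 32, b = 6, c = 0
log_b(a) = log_6(32) = 1.9343

Case 1: c = 0 < log_6(32) = 1.9343
T(n) = O(n^(log_6 32))

For T(n) = 32T(n/6) + O(n^0): log_6(32) = 1.9343. This is Case 1 of the Master Theorem (c < log_b(a), work dominated by leaves), giving O(n^(log_6 32)).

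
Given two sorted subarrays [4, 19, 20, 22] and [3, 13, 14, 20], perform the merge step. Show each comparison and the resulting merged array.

Merging process:

Compare 4 vs 3: take 3 from right. Merged: [3]
Compare 4 vs 13: take 4 from left. Merged: [3, 4]
Compare 19 vs 13: take 13 from right. Merged: [3, 4, 13]
Compare 19 vs 14: take 14 from right. Merged: [3, 4, 13, 14]
Compare 19 vs 20: take 19 from left. Merged: [3, 4, 13, 14, 19]
Compare 20 vs 20: take 20 from left. Merged: [3, 4, 13, 14, 19, 20]
Compare 22 vs 20: take 20 from right. Merged: [3, 4, 13, 14, 19, 20, 20]
Append remaining from left: [22]. Merged: [3, 4, 13, 14, 19, 20, 20, 22]

Final merged array: [3, 4, 13, 14, 19, 20, 20, 22]
Total comparisons: 7

The merged array is [3, 4, 13, 14, 19, 20, 20, 22], requiring 7 comparisons. The merge step runs in O(n) time where n is the total number of elements.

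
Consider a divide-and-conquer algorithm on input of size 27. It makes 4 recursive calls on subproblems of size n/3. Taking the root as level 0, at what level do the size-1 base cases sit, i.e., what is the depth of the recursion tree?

For divide and conquer with division factor 3:

Problem sizes at each level:
Level 0: 27
Level 1: 9
Level 2: 3
Level 3: 1

The root is level 0 and the size-1 base case is level 3 (the tree spans levels 0 through 3, i.e. 4 levels counting the root), so the depth is the number of divisions: log_3(27) = 3

The recursion tree depth is log_3(27) = 3. At each level, the problem size is divided by 3, so it takes 3 divisions to reduce to a base case of size 1. The algorithm makes 4 recursive calls at each level.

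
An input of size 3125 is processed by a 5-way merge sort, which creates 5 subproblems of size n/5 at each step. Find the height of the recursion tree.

For divide and conquer with division factor 5:

Problem sizes at each level:
Level 0: 3125
Level 1: 625
Level 2: 125
Level 3: 25
Level 4: 5
Level 5: 1

The root is level 0 and the size-1 base case is level 5 (the tree spans levels 0 through 5, i.e. 6 levels counting the root), so the depth is the number of divisions: log_5(3125) = 5

The recursion tree depth is log_5(3125) = 5. At each level, the problem size is divided by 5, so it takes 5 divisions to reduce to a base case of size 1. The algorithm makes 5 recursive calls at each level.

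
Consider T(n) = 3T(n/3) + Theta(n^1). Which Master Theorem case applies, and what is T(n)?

Master Theorem for T(n) = 3T(n/3) + O(n^1):

a = 3, b = 3, c = 1
log_b(a) = log_3(3) = 1.0000

Case 2: c = 1 = log_3(3) = 1.0000
T(n) = O(n^1 log n) = O(n log n)

For T(n) = 3T(n/3) + O(n^1): log_3(3) = 1.0000. This is Case 2 of the Master Theorem (c = log_b(a), equal work at all levels), giving O(n log n).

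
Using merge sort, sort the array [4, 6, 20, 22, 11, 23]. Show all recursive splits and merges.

Merge sort trace:

Split: [4, 6, 20, 22, 11, 23] -> [4, 6, 20] and [22, 11, 23]
  Split: [4, 6, 20] -> [4] and [6, 20]
    Split: [6, 20] -> [6] and [20]
    Merge: [6] + [20] -> [6, 20]
  Merge: [4] + [6, 20] -> [4, 6, 20]
  Split: [22, 11, 23] -> [22] and [11, 23]
    Split: [11, 23] -> [11] and [23]
    Merge: [11] + [23] -> [11, 23]
  Merge: [22] + [11, 23] -> [11, 22, 23]
Merge: [4, 6, 20] + [11, 22, 23] -> [4, 6, 11, 20, 22, 23]

Final sorted array: [4, 6, 11, 20, 22, 23]

The merge sort proceeds by recursively splitting the array and merging sorted halves.
After all merges, the sorted array is [4, 6, 11, 20, 22, 23].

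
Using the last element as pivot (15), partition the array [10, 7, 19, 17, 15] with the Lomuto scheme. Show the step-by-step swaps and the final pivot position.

Lomuto partition with pivot = 15:

Initial array: [10, 7, 19, 17, 15]

arr[0]=10 <= 15: swap with position 0, array becomes [10, 7, 19, 17, 15]
arr[1]=7 <= 15: swap with position 1, array becomes [10, 7, 19, 17, 15]
arr[2]=19 > 15: no swap
arr[3]=17 > 15: no swap

Place pivot at position 2: [10, 7, 15, 17, 19]
Pivot position: 2

After partitioning with pivot 15, the array becomes [10, 7, 15, 17, 19]. The pivot is placed at index 2. All elements to the left of the pivot are <= 15, and all elements to the right are > 15.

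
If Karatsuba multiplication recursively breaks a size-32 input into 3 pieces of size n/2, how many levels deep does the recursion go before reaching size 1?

For divide and conquer with division factor 2:

Problem sizes at each level:
Level 0: 32
Level 1: 16
Level 2: 8
Level 3: 4
Level 4: 2
Level 5: 1

The root is level 0 and the size-1 base case is level 5 (the tree spans levels 0 through 5, i.e. 6 levels counting the root), so the depth is the number of divisions: log_2(32) = 5

The recursion tree depth is log_2(32) = 5. At each level, the problem size is divided by 2, so it takes 5 divisions to reduce to a base case of size 1. The algorithm makes 3 recursive calls at each level.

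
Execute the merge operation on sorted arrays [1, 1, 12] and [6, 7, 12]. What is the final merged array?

Merging process:

Compare 1 vs 6: take 1 from left. Merged: [1]
Compare 1 vs 6: take 1 from left. Merged: [1, 1]
Compare 12 vs 6: take 6 from right. Merged: [1, 1, 6]
Compare 12 vs 7: take 7 from right. Merged: [1, 1, 6, 7]
Compare 12 vs 12: take 12 from left. Merged: [1, 1, 6, 7, 12]
Append remaining from right: [12]. Merged: [1, 1, 6, 7, 12, 12]

Final merged array: [1, 1, 6, 7, 12, 12]
Total comparisons: 5

The merged array is [1, 1, 6, 7, 12, 12], requiring 5 comparisons. The merge step runs in O(n) time where n is the total number of elements.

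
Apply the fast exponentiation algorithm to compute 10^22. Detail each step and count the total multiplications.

Computing 10^22 by squaring (build up from 10^1; each line after the first costs one multiplication):

10^1 = 10
10^2 = (10^1)^2 = 10^2 = 100
10^4 = (10^2)^2 = 100^2 = 10000
10^5 = 10 * 10^4 = 10 * 10000 = 100000
10^10 = (10^5)^2 = 100000^2 = 10000000000
10^11 = 10 * 10^10 = 10 * 10000000000 = 100000000000
10^22 = (10^11)^2 = 100000000000^2 = 10000000000000000000000

Result: 10000000000000000000000
Multiplications needed: 6 (6 lines after 10^1)

10^22 = 10000000000000000000000. Using exponentiation by squaring, this requires 6 multiplications. The key idea: if the exponent is even, square the half-power; if odd, multiply by the base once.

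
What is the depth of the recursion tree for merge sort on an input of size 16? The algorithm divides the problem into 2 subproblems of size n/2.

For divide and conquer with division factor 2:

Problem sizes at each level:
Level 0: 16
Level 1: 8
Level 2: 4
Level 3: 2
Level 4: 1

The root is level 0 and the size-1 base case is level 4 (the tree spans levels 0 through 4, i.e. 5 levels counting the root), so the depth is the number of divisions: log_2(16) = 4

The recursion tree depth is log_2(16) = 4. At each level, the problem size is divided by 2, so it takes 4 divisions to reduce to a base case of size 1. The algorithm makes 2 recursive calls at each level.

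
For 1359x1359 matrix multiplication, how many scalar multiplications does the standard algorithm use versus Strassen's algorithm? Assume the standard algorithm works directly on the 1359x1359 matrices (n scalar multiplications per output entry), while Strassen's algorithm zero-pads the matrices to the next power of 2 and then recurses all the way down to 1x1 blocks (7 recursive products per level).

Matrix multiplication for 1359x1359 matrices:

Strassen's algorithm requires power-of-2 dimensions. Pad 1359x1359 to 2048x2048 (next power of 2).

Standard algorithm: 1359^3 = 2509911279 multiplications
Strassen's algorithm: 7^(log2(2048)) = 7^11 = 1977326743 multiplications
Savings: 2509911279 - 1977326743 = 532584536 multiplications

Standard: 2509911279 multiplications (1359^3). Strassen: 1977326743 multiplications (7^11, after padding to 2048x2048). Strassen reduces 8 recursive multiplications to 7 at each level.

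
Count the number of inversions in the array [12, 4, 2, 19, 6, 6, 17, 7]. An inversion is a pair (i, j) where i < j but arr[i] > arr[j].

Finding inversions in [12, 4, 2, 19, 6, 6, 17, 7]:

(0, 1): arr[0]=12 > arr[1]=4
(0, 2): arr[0]=12 > arr[2]=2
(0, 4): arr[0]=12 > arr[4]=6
(0, 5): arr[0]=12 > arr[5]=6
(0, 7): arr[0]=12 > arr[7]=7
(1, 2): arr[1]=4 > arr[2]=2
(3, 4): arr[3]=19 > arr[4]=6
(3, 5): arr[3]=19 > arr[5]=6
(3, 6): arr[3]=19 > arr[6]=17
(3, 7): arr[3]=19 > arr[7]=7
(6, 7): arr[6]=17 > arr[7]=7

Total inversions: 11

The array has 11 inversion(s): (0,1), (0,2), (0,4), (0,5), (0,7), (1,2), (3,4), (3,5), (3,6), (3,7), (6,7). Each pair (i,j) satisfies i < j and arr[i] > arr[j].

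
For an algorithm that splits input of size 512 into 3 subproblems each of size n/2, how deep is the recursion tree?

For divide and conquer with division factor 2:

Problem sizes at each level:
Level 0: 512
Level 1: 256
Level 2: 128
Level 3: 64
Level 4: 32
Level 5: 16
Level 6: 8
Level 7: 4
Level 8: 2
Level 9: 1

The root is level 0 and the size-1 base case is level 9 (the tree spans levels 0 through 9, i.e. 10 levels counting the root), so the depth is the number of divisions: log_2(512) = 9

The recursion tree depth is log_2(512) = 9. At each level, the problem size is divided by 2, so it takes 9 divisions to reduce to a base case of size 1. The algorithm makes 3 recursive calls at each level.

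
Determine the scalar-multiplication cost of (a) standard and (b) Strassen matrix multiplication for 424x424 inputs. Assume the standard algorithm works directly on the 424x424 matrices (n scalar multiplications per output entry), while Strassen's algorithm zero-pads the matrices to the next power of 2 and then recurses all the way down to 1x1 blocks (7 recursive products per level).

Matrix multiplication for 424x424 matrices:

Strassen's algorithm requires power-of-2 dimensions. Pad 424x424 to 512x512 (next power of 2).

Standard algorithm: 424^3 = 76225024 multiplications
Strassen's algorithm: 7^(log2(512)) = 7^9 = 40353607 multiplications
Savings: 76225024 - 40353607 = 35871417 multiplications

Standard: 76225024 multiplications (424^3). Strassen: 40353607 multiplications (7^9, after padding to 512x512). Strassen reduces 8 recursive multiplications to 7 at each level.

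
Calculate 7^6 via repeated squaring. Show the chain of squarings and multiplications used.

Computing 7^6 by squaring (build up from 7^1; each line after the first costs one multiplication):

7^1 = 7
7^2 = (7^1)^2 = 7^2 = 49
7^3 = 7 * 7^2 = 7 * 49 = 343
7^6 = (7^3)^2 = 343^2 = 117649

Result: 117649
Multiplications needed: 3 (3 lines after 7^1)

7^6 = 117649. Using exponentiation by squaring, this requires 3 multiplications. The key idea: if the exponent is even, square the half-power; if odd, multiply by the base once.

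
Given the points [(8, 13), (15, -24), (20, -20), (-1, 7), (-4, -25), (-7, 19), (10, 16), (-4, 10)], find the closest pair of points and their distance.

Computing all pairwise distances among 8 points:

d((8, 13), (15, -24)) = 37.6563
d((8, 13), (20, -20)) = 35.1141
d((8, 13), (-1, 7)) = 10.8167
d((8, 13), (-4, -25)) = 39.8497
d((8, 13), (-7, 19)) = 16.1555
d((8, 13), (10, 16)) = 3.6056 <-- minimum
d((8, 13), (-4, 10)) = 12.3693
d((15, -24), (20, -20)) = 6.4031
d((15, -24), (-1, 7)) = 34.8855
d((15, -24), (-4, -25)) = 19.0263
d((15, -24), (-7, 19)) = 48.3011
d((15, -24), (10, 16)) = 40.3113
d((15, -24), (-4, 10)) = 38.9487
d((20, -20), (-1, 7)) = 34.2053
d((20, -20), (-4, -25)) = 24.5153
d((20, -20), (-7, 19)) = 47.4342
d((20, -20), (10, 16)) = 37.3631
d((20, -20), (-4, 10)) = 38.4187
d((-1, 7), (-4, -25)) = 32.1403
d((-1, 7), (-7, 19)) = 13.4164
d((-1, 7), (10, 16)) = 14.2127
d((-1, 7), (-4, 10)) = 4.2426
d((-4, -25), (-7, 19)) = 44.1022
d((-4, -25), (10, 16)) = 43.3244
d((-4, -25), (-4, 10)) = 35.0
d((-7, 19), (10, 16)) = 17.2627
d((-7, 19), (-4, 10)) = 9.4868
d((10, 16), (-4, 10)) = 15.2315

Closest pair: (8, 13) and (10, 16) with distance 3.6056

The closest pair is (8, 13) and (10, 16) with Euclidean distance 3.6056. For 8 points, brute-force pairwise comparison is shown above. For large n, the divide-and-conquer algorithm (sort by x, recurse on halves, check the dividing strip) achieves O(n log n).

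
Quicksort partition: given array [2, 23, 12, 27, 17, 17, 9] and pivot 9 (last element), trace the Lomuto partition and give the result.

Lomuto partition with pivot = 9:

Initial array: [2, 23, 12, 27, 17, 17, 9]

arr[0]=2 <= 9: swap with position 0, array becomes [2, 23, 12, 27, 17, 17, 9]
arr[1]=23 > 9: no swap
arr[2]=12 > 9: no swap
arr[3]=27 > 9: no swap
arr[4]=17 > 9: no swap
arr[5]=17 > 9: no swap

Place pivot at position 1: [2, 9, 12, 27, 17, 17, 23]
Pivot position: 1

After partitioning with pivot 9, the array becomes [2, 9, 12, 27, 17, 17, 23]. The pivot is placed at index 1. All elements to the left of the pivot are <= 9, and all elements to the right are > 9.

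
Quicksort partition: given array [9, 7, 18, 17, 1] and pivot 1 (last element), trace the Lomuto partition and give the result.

Lomuto partition with pivot = 1:

Initial array: [9, 7, 18, 17, 1]

arr[0]=9 > 1: no swap
arr[1]=7 > 1: no swap
arr[2]=18 > 1: no swap
arr[3]=17 > 1: no swap

Place pivot at position 0: [1, 7, 18, 17, 9]
Pivot position: 0

After partitioning with pivot 1, the array becomes [1, 7, 18, 17, 9]. The pivot is placed at index 0. All elements to the left of the pivot are <= 1, and all elements to the right are > 1.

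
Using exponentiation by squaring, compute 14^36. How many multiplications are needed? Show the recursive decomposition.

Computing 14^36 by squaring (build up from 14^1; each line after the first costs one multiplication):

14^1 = 14
14^2 = (14^1)^2 = 14^2 = 196
14^4 = (14^2)^2 = 196^2 = 38416
14^8 = (14^4)^2 = 38416^2 = 1475789056
14^9 = 14 * 14^8 = 14 * 1475789056 = 20661046784
14^18 = (14^9)^2 = 20661046784^2 = 426878854210636742656
14^36 = (14^18)^2 = 426878854210636742656^2 = 182225556172186058674940229804729969934336

Result: 182225556172186058674940229804729969934336
Multiplications needed: 6 (6 lines after 14^1)

14^36 = 182225556172186058674940229804729969934336. Using exponentiation by squaring, this requires 6 multiplications. The key idea: if the exponent is even, square the half-power; if odd, multiply by the base once.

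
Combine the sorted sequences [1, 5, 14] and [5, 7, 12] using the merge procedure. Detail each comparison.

Merging process:

Compare 1 vs 5: take 1 from left. Merged: [1]
Compare 5 vs 5: take 5 from left. Merged: [1, 5]
Compare 14 vs 5: take 5 from right. Merged: [1, 5, 5]
Compare 14 vs 7: take 7 from right. Merged: [1, 5, 5, 7]
Compare 14 vs 12: take 12 from right. Merged: [1, 5, 5, 7, 12]
Append remaining from left: [14]. Merged: [1, 5, 5, 7, 12, 14]

Final merged array: [1, 5, 5, 7, 12, 14]
Total comparisons: 5

The merged array is [1, 5, 5, 7, 12, 14], requiring 5 comparisons. The merge step runs in O(n) time where n is the total number of elements.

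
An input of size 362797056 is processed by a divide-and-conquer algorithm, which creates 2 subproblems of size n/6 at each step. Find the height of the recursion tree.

For divide and conquer with division factor 6:

Problem sizes at each level:
Level 0: 362797056
Level 1: 60466176
Level 2: 10077696
Level 3: 1679616
Level 4: 279936
Level 5: 46656
Level 6: 7776
Level 7: 1296
Level 8: 216
Level 9: 36
Level 10: 6
Level 11: 1

The root is level 0 and the size-1 base case is level 11 (the tree spans levels 0 through 11, i.e. 12 levels counting the root), so the depth is the number of divisions: log_6(362797056) = 11

The recursion tree depth is log_6(362797056) = 11. At each level, the problem size is divided by 6, so it takes 11 divisions to reduce to a base case of size 1. The algorithm makes 2 recursive calls at each level.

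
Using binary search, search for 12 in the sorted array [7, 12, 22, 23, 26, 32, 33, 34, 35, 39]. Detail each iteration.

Binary search for 12 in [7, 12, 22, 23, 26, 32, 33, 34, 35, 39]:

lo=0, hi=9, mid=4, arr[mid]=26 -> 26 > 12, search left half
lo=0, hi=3, mid=1, arr[mid]=12 -> Found target at index 1!

Binary search finds 12 at index 1 after 2 comparisons. The search repeatedly halves the search space by comparing with the middle element.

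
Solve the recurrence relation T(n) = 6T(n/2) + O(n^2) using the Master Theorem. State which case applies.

Master Theorem for T(n) = 6T(n/2) + O(n^2):

a = 6, b = 2, c = 2
log_b(a) = log_2(6) = 2.5850

Case 1: c = 2 < log_2(6) = 2.5850
T(n) = O(n^(log_2 6))

For T(n) = 6T(n/2) + O(n^2): log_2(6) = 2.5850. This is Case 1 of the Master Theorem (c < log_b(a), work dominated by leaves), giving O(n^(log_2 6)).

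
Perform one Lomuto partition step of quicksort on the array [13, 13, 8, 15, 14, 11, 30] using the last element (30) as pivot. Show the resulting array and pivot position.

Lomuto partition with pivot = 30:

Initial array: [13, 13, 8, 15, 14, 11, 30]

arr[0]=13 <= 30: swap with position 0, array becomes [13, 13, 8, 15, 14, 11, 30]
arr[1]=13 <= 30: swap with position 1, array becomes [13, 13, 8, 15, 14, 11, 30]
arr[2]=8 <= 30: swap with position 2, array becomes [13, 13, 8, 15, 14, 11, 30]
arr[3]=15 <= 30: swap with position 3, array becomes [13, 13, 8, 15, 14, 11, 30]
arr[4]=14 <= 30: swap with position 4, array becomes [13, 13, 8, 15, 14, 11, 30]
arr[5]=11 <= 30: swap with position 5, array becomes [13, 13, 8, 15, 14, 11, 30]

Place pivot at position 6: [13, 13, 8, 15, 14, 11, 30]
Pivot position: 6

After partitioning with pivot 30, the array becomes [13, 13, 8, 15, 14, 11, 30]. The pivot is placed at index 6. All elements to the left of the pivot are <= 30, and all elements to the right are > 30.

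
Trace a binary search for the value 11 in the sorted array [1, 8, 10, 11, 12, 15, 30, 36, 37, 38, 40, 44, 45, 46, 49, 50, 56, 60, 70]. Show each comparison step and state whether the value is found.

Binary search for 11 in [1, 8, 10, 11, 12, 15, 30, 36, 37, 38, 40, 44, 45, 46, 49, 50, 56, 60, 70]:

lo=0, hi=18, mid=9, arr[mid]=38 -> 38 > 11, search left half
lo=0, hi=8, mid=4, arr[mid]=12 -> 12 > 11, search left half
lo=0, hi=3, mid=1, arr[mid]=8 -> 8 < 11, search right half
lo=2, hi=3, mid=2, arr[mid]=10 -> 10 < 11, search right half
lo=3, hi=3, mid=3, arr[mid]=11 -> Found target at index 3!

Binary search finds 11 at index 3 after 5 comparisons. The search repeatedly halves the search space by comparing with the middle element.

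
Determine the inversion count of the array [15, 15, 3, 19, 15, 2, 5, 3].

Finding inversions in [15, 15, 3, 19, 15, 2, 5, 3]:

(0, 2): arr[0]=15 > arr[2]=3
(0, 5): arr[0]=15 > arr[5]=2
(0, 6): arr[0]=15 > arr[6]=5
(0, 7): arr[0]=15 > arr[7]=3
(1, 2): arr[1]=15 > arr[2]=3
(1, 5): arr[1]=15 > arr[5]=2
(1, 6): arr[1]=15 > arr[6]=5
(1, 7): arr[1]=15 > arr[7]=3
(2, 5): arr[2]=3 > arr[5]=2
(3, 4): arr[3]=19 > arr[4]=15
(3, 5): arr[3]=19 > arr[5]=2
(3, 6): arr[3]=19 > arr[6]=5
(3, 7): arr[3]=19 > arr[7]=3
(4, 5): arr[4]=15 > arr[5]=2
(4, 6): arr[4]=15 > arr[6]=5
(4, 7): arr[4]=15 > arr[7]=3
(6, 7): arr[6]=5 > arr[7]=3

Total inversions: 17

The array has 17 inversion(s): (0,2), (0,5), (0,6), (0,7), (1,2), (1,5), (1,6), (1,7), (2,5), (3,4), (3,5), (3,6), (3,7), (4,5), (4,6), (4,7), (6,7). Each pair (i,j) satisfies i < j and arr[i] > arr[j].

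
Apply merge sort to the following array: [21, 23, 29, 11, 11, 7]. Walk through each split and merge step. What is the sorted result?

Merge sort trace:

Split: [21, 23, 29, 11, 11, 7] -> [21, 23, 29] and [11, 11, 7]
  Split: [21, 23, 29] -> [21] and [23, 29]
    Split: [23, 29] -> [23] and [29]
    Merge: [23] + [29] -> [23, 29]
  Merge: [21] + [23, 29] -> [21, 23, 29]
  Split: [11, 11, 7] -> [11] and [11, 7]
    Split: [11, 7] -> [11] and [7]
    Merge: [11] + [7] -> [7, 11]
  Merge: [11] + [7, 11] -> [7, 11, 11]
Merge: [21, 23, 29] + [7, 11, 11] -> [7, 11, 11, 21, 23, 29]

Final sorted array: [7, 11, 11, 21, 23, 29]

The merge sort proceeds by recursively splitting the array and merging sorted halves.
After all merges, the sorted array is [7, 11, 11, 21, 23, 29].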